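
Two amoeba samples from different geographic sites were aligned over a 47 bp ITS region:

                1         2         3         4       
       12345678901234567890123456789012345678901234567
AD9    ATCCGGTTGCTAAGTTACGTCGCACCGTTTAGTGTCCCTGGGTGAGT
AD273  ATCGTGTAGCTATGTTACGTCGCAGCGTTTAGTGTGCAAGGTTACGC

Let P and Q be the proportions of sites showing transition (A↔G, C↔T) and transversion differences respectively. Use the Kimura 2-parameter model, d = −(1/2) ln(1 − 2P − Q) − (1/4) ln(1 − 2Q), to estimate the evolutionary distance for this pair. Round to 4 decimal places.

0.3154

Mismatches occur at site 4 (C→G, transversion), site 5 (G→T, transversion), site 8 (T→A, transversion), site 13 (A→T, transversion), site 25 (C→G, transversion), site 36 (C→G, transversion), site 38 (C→A, transversion), site 39 (T→A, transversion), site 42 (G→T, transversion), site 44 (G→A, transition), site 45 (A→C, transversion), site 47 (T→C, transition).
Of the 12 differences, 2 transitions and 10 transversions over 47 sites: P = 2/47 = 0.042553, Q = 10/47 = 0.212766.
d = −0.5·ln(0.702128) − 0.25·ln(0.574468) = −0.5·(-0.353640) − 0.25·(-0.554311) = 0.3154.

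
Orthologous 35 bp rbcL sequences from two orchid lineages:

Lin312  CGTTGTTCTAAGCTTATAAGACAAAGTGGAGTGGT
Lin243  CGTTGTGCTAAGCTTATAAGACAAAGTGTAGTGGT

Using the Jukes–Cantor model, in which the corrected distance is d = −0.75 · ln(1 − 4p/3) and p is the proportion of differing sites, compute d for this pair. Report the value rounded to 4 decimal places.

0.0594

Differing sites — 7:T/G; 29:G/T.
p = 2/35 = 0.057143.
d = −0.75 · ln(1 − (4/3)·0.057143) = −0.75 · ln(0.923809) = −0.75 · (-0.079250) = 0.0594.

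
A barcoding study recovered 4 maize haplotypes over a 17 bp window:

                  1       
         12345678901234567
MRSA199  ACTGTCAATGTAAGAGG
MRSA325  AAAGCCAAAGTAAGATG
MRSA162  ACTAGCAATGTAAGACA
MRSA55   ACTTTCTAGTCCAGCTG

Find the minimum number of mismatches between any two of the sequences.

Pairwise Hamming distances:
  MRSA199 vs MRSA325: 5
  MRSA199 vs MRSA162: 4
  MRSA199 vs MRSA55: 8
  MRSA325 vs MRSA162: 7
  MRSA325 vs MRSA55: 10
  MRSA162 vs MRSA55: 10
The smallest is 4, between MRSA199 and MRSA162.

4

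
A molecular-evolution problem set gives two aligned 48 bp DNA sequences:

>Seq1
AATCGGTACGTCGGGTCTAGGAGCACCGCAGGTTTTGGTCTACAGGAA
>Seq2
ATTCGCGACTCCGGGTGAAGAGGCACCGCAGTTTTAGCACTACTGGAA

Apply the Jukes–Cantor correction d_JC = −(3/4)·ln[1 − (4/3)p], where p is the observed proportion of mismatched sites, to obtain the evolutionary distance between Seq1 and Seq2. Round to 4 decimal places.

The sequences differ at positions 2 (A/T), 6 (G/C), 7 (T/G), 10 (G/T), 11 (T/C), 17 (C/G), 18 (T/A), 21 (G/A), 22 (A/G), 32 (G/T), 36 (T/A), 38 (G/C), 39 (T/A), 44 (A/T).
p = 14/48 = 0.291667.
d = −0.75 · ln(1 − (4/3)·0.291667) = −0.75 · ln(0.611111) = −0.75 · (-0.492477) = 0.3694.

0.3694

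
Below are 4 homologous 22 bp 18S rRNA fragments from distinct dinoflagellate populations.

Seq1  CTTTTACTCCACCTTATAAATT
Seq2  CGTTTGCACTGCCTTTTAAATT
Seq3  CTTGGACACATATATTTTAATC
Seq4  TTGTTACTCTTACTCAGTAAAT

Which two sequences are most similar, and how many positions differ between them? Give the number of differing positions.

6

Pairwise Hamming distances:
  Seq1 vs Seq2: 6
  Seq1 vs Seq3: 11
  Seq1 vs Seq4: 9
  Seq2 vs Seq3: 11
  Seq2 vs Seq4: 12
  Seq3 vs Seq4: 13
The smallest is 6, between Seq1 and Seq2.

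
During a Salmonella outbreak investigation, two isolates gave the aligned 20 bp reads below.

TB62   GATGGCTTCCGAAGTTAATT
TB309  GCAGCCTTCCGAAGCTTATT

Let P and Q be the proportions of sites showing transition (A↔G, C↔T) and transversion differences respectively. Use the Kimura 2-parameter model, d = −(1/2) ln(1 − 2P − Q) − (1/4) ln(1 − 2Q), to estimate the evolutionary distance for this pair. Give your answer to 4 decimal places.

Differing sites — 2:A/C (Tv); 3:T/A (Tv); 5:G/C (Tv); 15:T/C (Ti); 17:A/T (Tv).
Of the 5 differences, 1 transition and 4 transversions over 20 sites: P = 1/20 = 0.050000, Q = 4/20 = 0.200000.
d = −0.5·ln(0.700000) − 0.25·ln(0.600000) = −0.5·(-0.356675) − 0.25·(-0.510826) = 0.3060.

0.3060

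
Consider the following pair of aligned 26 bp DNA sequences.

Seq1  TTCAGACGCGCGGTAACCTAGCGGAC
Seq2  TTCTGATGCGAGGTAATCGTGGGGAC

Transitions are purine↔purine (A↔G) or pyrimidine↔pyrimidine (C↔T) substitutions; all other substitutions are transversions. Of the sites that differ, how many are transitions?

The sequences differ at positions 4 (A/T, transversion), 7 (C/T, transition), 11 (C/A, transversion), 17 (C/T, transition), 19 (T/G, transversion), 20 (A/T, transversion), 22 (C/G, transversion).
Of the 7 differences, 2 transitions and 5 transversions, so the answer is 2.

2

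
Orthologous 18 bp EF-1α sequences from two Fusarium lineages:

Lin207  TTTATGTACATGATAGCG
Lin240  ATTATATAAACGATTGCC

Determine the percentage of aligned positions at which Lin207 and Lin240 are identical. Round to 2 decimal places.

66.67%

Differing sites — 1:T/A; 6:G/A; 9:C/A; 11:T/C; 15:A/T; 18:G/C.
12 of the 18 sites match, so the percent identity is 12/18 × 100 = 66.67%.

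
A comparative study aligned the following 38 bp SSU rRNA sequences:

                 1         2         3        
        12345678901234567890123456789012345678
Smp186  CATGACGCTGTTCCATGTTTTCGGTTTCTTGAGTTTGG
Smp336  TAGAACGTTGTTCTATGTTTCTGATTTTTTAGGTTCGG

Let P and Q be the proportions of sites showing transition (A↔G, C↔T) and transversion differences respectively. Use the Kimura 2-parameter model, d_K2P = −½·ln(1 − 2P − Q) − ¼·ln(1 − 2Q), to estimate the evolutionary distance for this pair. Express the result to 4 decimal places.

Differing sites — 1:C/T (Ti); 3:T/G (Tv); 4:G/A (Ti); 8:C/T (Ti); 14:C/T (Ti); 21:T/C (Ti); 22:C/T (Ti); 24:G/A (Ti); 28:C/T (Ti); 31:G/A (Ti); 32:A/G (Ti); 36:T/C (Ti).
Of the 12 differences, 11 transitions and 1 transversion over 38 sites: P = 11/38 = 0.289474, Q = 1/38 = 0.026316.
d = −0.5·ln(0.394736) − 0.25·ln(0.947368) = −0.5·(-0.929538) − 0.25·(-0.054068) = 0.4783.

0.4783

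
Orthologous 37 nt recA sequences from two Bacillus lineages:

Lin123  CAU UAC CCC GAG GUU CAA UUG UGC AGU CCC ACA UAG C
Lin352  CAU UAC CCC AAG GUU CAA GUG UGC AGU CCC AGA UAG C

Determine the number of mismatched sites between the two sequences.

The sequences differ at positions 10 (G/A), 19 (U/G), 32 (C/G).
That gives 3 mismatches out of 37 aligned sites, so the Hamming distance is 3.

3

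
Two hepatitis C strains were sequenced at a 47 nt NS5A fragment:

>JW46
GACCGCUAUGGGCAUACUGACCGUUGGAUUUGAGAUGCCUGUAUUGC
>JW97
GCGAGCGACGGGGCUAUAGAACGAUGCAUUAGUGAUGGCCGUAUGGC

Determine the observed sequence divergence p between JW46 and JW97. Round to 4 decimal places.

0.3617

The sequences differ at positions 2 (A/C), 3 (C/G), 4 (C/A), 7 (U/G), 9 (U/C), 13 (C/G), 14 (A/C), 17 (C/U), 18 (U/A), 21 (C/A), 24 (U/A), 27 (G/C), 31 (U/A), 33 (A/U), 38 (C/G), 40 (U/C), 45 (U/G).
There are 17 differences over 47 sites, so p = 17/47 = 0.3617.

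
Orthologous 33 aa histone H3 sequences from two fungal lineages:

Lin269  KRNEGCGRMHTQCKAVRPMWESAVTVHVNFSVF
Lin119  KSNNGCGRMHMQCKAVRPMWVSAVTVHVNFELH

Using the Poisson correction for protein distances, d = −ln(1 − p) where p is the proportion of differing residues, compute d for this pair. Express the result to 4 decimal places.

The sequences differ at positions 2 (R/S), 4 (E/N), 11 (T/M), 21 (E/V), 31 (S/E), 32 (V/L), 33 (F/H).
p = 7/33 = 0.212121.
d = −ln(1 − 0.212121) = −ln(0.787879) = 0.2384.

0.2384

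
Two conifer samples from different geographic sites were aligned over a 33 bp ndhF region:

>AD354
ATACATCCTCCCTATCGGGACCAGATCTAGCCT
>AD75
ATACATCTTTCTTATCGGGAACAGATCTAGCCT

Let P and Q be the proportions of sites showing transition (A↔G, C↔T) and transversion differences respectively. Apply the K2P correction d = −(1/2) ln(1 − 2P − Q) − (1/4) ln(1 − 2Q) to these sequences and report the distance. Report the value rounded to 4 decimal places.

0.1348

Differing sites — 8:C/T (Ti); 10:C/T (Ti); 12:C/T (Ti); 21:C/A (Tv).
Of the 4 differences, 3 transitions and 1 transversion over 33 sites: P = 3/33 = 0.090909, Q = 1/33 = 0.030303.
d = −0.5·ln(0.787879) − 0.25·ln(0.939394) = −0.5·(-0.238411) − 0.25·(-0.062520) = 0.1348.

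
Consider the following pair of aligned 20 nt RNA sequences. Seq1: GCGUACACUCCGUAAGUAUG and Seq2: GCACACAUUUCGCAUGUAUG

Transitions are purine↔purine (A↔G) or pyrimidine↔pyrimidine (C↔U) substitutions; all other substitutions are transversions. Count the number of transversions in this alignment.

1

The sequences differ at positions 3 (G/A, transition), 4 (U/C, transition), 8 (C/U, transition), 10 (C/U, transition), 13 (U/C, transition), 15 (A/U, transversion).
Of the 6 differences, 5 transitions and 1 transversion, so the answer is 1.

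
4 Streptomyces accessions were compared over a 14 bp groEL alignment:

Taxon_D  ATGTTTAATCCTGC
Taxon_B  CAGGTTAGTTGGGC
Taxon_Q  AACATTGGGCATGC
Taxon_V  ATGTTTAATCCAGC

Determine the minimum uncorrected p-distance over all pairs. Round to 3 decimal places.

0.071

Pairwise Hamming distances:
  Taxon_D vs Taxon_B: 7
  Taxon_D vs Taxon_Q: 7
  Taxon_D vs Taxon_V: 1
  Taxon_B vs Taxon_Q: 8
  Taxon_B vs Taxon_V: 7
  Taxon_Q vs Taxon_V: 8
The smallest is 1 mismatch, between Taxon_D and Taxon_V; p = 1/14 = 0.071.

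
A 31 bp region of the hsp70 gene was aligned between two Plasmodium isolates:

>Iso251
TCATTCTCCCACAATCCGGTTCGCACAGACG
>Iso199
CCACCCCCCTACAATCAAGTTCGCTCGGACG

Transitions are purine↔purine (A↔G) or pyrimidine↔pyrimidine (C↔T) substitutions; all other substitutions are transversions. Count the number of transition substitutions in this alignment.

The sequences differ at positions 1 (T/C, transition), 4 (T/C, transition), 5 (T/C, transition), 7 (T/C, transition), 10 (C/T, transition), 17 (C/A, transversion), 18 (G/A, transition), 25 (A/T, transversion), 27 (A/G, transition).
Of the 9 differences, 7 transitions and 2 transversions, so the answer is 7.

7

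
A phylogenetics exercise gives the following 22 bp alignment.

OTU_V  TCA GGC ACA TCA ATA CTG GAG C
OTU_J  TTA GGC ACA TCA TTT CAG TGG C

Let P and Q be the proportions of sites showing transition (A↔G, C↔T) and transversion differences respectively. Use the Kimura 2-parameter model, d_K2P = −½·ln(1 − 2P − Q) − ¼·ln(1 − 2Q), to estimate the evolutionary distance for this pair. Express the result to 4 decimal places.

0.3390

The sequences differ at positions 2 (C/T, transition), 13 (A/T, transversion), 15 (A/T, transversion), 17 (T/A, transversion), 19 (G/T, transversion), 20 (A/G, transition).
Of the 6 differences, 2 transitions and 4 transversions over 22 sites: P = 2/22 = 0.090909, Q = 4/22 = 0.181818.
d = −0.5·ln(0.636364) − 0.25·ln(0.636364) = −0.5·(-0.451985) − 0.25·(-0.451985) = 0.3390.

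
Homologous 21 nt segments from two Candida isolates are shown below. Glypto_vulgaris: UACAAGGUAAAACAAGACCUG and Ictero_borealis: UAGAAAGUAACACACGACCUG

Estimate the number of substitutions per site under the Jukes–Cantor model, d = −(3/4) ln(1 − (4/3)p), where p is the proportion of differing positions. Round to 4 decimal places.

0.2197

Mismatches occur at site 3 (C→G), site 6 (G→A), site 11 (A→C), site 15 (A→C).
p = 4/21 = 0.190476.
d = −0.75 · ln(1 − (4/3)·0.190476) = −0.75 · ln(0.746032) = −0.75 · (-0.292987) = 0.2197.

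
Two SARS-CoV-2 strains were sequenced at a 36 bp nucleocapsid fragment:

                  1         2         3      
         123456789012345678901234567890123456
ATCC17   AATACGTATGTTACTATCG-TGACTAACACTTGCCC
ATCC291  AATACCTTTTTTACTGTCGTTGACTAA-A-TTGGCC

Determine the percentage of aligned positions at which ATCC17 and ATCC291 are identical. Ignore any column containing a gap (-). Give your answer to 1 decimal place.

84.8%

Excluding the 3 gap columns leaves 33 comparable sites.
Differing sites — 6:G/C; 8:A/T; 10:G/T; 16:A/G; 34:C/G.
28 of the 33 comparable sites match, so the percent identity is 28/33 × 100 = 84.8%.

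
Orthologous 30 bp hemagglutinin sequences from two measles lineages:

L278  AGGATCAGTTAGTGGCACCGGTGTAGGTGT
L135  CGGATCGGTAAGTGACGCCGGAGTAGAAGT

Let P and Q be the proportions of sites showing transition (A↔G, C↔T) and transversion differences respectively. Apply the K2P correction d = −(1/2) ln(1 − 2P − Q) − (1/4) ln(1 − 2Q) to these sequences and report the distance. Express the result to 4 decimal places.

0.3330

The sequences differ at positions 1 (A/C, transversion), 7 (A/G, transition), 10 (T/A, transversion), 15 (G/A, transition), 17 (A/G, transition), 22 (T/A, transversion), 27 (G/A, transition), 28 (T/A, transversion).
Of the 8 differences, 4 transitions and 4 transversions over 30 sites: P = 4/30 = 0.133333, Q = 4/30 = 0.133333.
d = −0.5·ln(0.600001) − 0.25·ln(0.733334) = −0.5·(-0.510824) − 0.25·(-0.310154) = 0.3330.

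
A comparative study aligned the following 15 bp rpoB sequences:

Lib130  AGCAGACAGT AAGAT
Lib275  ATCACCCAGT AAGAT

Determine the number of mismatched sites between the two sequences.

3

Mismatches occur at site 2 (G→T), site 5 (G→C), site 6 (A→C).
That gives 3 mismatches out of 15 aligned sites, so the Hamming distance is 3.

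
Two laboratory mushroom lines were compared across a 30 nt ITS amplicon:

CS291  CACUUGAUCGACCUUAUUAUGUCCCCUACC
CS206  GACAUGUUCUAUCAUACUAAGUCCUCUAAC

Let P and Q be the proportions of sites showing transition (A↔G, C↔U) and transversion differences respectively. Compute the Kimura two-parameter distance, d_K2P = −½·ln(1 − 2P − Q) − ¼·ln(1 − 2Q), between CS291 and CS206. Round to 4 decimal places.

Mismatches occur at site 1 (C/G, transversion), site 4 (U/A, transversion), site 7 (A/U, transversion), site 10 (G/U, transversion), site 12 (C/U, transition), site 14 (U/A, transversion), site 17 (U/C, transition), site 20 (U/A, transversion), site 25 (C/U, transition), site 29 (C/A, transversion).
Of the 10 differences, 3 transitions and 7 transversions over 30 sites: P = 3/30 = 0.100000, Q = 7/30 = 0.233333.
d = −0.5·ln(0.566667) − 0.25·ln(0.533334) = −0.5·(-0.567983) − 0.25·(-0.628607) = 0.4411.

0.4411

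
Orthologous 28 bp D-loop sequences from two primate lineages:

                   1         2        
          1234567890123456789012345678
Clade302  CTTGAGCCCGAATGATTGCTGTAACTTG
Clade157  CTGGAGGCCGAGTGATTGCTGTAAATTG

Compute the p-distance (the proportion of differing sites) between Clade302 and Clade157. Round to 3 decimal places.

0.143

Mismatches occur at site 3 (T/G), site 7 (C/G), site 12 (A/G), site 25 (C/A).
There are 4 differences over 28 sites, so p = 4/28 = 0.143.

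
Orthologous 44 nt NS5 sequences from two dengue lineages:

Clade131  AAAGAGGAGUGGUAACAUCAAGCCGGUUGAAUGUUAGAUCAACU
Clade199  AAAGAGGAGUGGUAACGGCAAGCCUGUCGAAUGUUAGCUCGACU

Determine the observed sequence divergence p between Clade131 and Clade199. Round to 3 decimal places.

0.136

The sequences differ at positions 17 (A/G), 18 (U/G), 25 (G/U), 28 (U/C), 38 (A/C), 41 (A/G).
There are 6 differences over 44 sites, so p = 6/44 = 0.136.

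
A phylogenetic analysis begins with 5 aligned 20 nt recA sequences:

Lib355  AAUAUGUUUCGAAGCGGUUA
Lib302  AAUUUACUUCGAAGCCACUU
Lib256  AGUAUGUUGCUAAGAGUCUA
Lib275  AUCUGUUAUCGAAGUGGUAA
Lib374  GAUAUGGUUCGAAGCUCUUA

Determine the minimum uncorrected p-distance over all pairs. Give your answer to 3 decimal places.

0.200

Pairwise Hamming distances:
  Lib355 vs Lib302: 7
  Lib355 vs Lib256: 6
  Lib355 vs Lib275: 8
  Lib355 vs Lib374: 4
  Lib302 vs Lib256: 10
  Lib302 vs Lib275: 12
  Lib302 vs Lib374: 8
  Lib256 vs Lib275: 12
  Lib256 vs Lib374: 9
  Lib275 vs Lib374: 12
The smallest is 4 mismatches, between Lib355 and Lib374; p = 4/20 = 0.200.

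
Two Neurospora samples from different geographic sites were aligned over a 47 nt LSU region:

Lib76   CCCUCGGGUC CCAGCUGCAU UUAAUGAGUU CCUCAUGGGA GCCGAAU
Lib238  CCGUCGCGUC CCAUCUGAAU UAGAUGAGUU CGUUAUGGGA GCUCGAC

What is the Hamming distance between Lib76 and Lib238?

The sequences differ at positions 3 (C/G), 7 (G/C), 14 (G/U), 18 (C/A), 22 (U/A), 23 (A/G), 32 (C/G), 34 (C/U), 43 (C/U), 44 (G/C), 45 (A/G), 47 (U/C).
That gives 12 mismatches out of 47 aligned sites, so the Hamming distance is 12.

12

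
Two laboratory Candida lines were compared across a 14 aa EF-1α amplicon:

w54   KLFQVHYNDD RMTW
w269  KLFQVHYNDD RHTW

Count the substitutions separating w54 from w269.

A single mismatch occurs at site 12 (M↔H).
That gives 1 mismatch out of 14 aligned sites, so the Hamming distance is 1.

1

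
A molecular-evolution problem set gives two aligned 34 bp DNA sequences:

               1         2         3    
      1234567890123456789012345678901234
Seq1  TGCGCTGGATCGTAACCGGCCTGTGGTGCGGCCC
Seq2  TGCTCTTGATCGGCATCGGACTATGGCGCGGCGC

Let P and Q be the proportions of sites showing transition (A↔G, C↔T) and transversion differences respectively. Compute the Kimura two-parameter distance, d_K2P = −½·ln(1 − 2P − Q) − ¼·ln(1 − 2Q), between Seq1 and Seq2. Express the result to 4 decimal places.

Mismatches occur at site 4 (G↔T, transversion), site 7 (G↔T, transversion), site 13 (T↔G, transversion), site 14 (A↔C, transversion), site 16 (C↔T, transition), site 20 (C↔A, transversion), site 23 (G↔A, transition), site 27 (T↔C, transition), site 33 (C↔G, transversion).
Of the 9 differences, 3 transitions and 6 transversions over 34 sites: P = 3/34 = 0.088235, Q = 6/34 = 0.176471.
d = −0.5·ln(0.647059) − 0.25·ln(0.647058) = −0.5·(-0.435318) − 0.25·(-0.435319) = 0.3265.

0.3265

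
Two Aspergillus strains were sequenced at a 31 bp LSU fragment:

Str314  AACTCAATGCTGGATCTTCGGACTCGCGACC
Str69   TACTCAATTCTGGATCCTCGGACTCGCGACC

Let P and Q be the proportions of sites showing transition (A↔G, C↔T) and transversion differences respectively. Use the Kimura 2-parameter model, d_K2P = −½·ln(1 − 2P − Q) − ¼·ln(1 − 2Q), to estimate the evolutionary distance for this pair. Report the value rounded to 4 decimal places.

Mismatches occur at site 1 (A→T, transversion), site 9 (G→T, transversion), site 17 (T→C, transition).
Of the 3 differences, 1 transition and 2 transversions over 31 sites: P = 1/31 = 0.032258, Q = 2/31 = 0.064516.
d = −0.5·ln(0.870968) − 0.25·ln(0.870968) = −0.5·(-0.138150) − 0.25·(-0.138150) = 0.1036.

0.1036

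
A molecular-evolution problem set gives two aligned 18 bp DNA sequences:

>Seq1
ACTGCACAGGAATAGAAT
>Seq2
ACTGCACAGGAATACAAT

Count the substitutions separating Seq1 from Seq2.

A single mismatch occurs at site 15 (G→C).
That gives 1 mismatch out of 18 aligned sites, so the Hamming distance is 1.

1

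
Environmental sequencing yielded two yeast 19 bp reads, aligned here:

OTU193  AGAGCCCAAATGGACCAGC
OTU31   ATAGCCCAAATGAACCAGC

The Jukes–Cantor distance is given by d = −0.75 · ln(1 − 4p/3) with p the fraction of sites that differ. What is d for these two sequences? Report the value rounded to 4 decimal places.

0.1134

The sequences differ at positions 2 (G/T), 13 (G/A).
p = 2/19 = 0.105263.
d = −0.75 · ln(1 − (4/3)·0.105263) = −0.75 · ln(0.859649) = −0.75 · (-0.151231) = 0.1134.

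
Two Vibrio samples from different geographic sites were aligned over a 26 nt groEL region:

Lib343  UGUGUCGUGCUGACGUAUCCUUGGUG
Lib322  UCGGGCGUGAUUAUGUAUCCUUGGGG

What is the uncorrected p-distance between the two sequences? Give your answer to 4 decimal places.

The sequences differ at positions 2 (G/C), 3 (U/G), 5 (U/G), 10 (C/A), 12 (G/U), 14 (C/U), 25 (U/G).
There are 7 differences over 26 sites, so p = 7/26 = 0.2692.

0.2692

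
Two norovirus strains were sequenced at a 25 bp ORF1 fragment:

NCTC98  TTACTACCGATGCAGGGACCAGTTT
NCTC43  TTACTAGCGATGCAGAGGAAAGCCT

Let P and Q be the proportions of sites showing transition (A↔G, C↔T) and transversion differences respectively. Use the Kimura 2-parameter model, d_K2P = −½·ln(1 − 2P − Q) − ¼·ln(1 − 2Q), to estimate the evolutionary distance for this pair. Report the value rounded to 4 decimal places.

0.3585

Mismatches occur at site 7 (C↔G, transversion), site 16 (G↔A, transition), site 18 (A↔G, transition), site 19 (C↔A, transversion), site 20 (C↔A, transversion), site 23 (T↔C, transition), site 24 (T↔C, transition).
Of the 7 differences, 4 transitions and 3 transversions over 25 sites: P = 4/25 = 0.160000, Q = 3/25 = 0.120000.
d = −0.5·ln(0.560000) − 0.25·ln(0.760000) = −0.5·(-0.579818) − 0.25·(-0.274437) = 0.3585.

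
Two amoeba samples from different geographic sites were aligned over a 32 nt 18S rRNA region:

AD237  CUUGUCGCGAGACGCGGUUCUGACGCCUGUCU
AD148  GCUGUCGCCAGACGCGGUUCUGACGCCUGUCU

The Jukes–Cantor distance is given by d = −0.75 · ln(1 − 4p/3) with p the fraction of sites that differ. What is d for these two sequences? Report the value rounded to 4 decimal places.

The sequences differ at positions 1 (C/G), 2 (U/C), 9 (G/C).
p = 3/32 = 0.093750.
d = −0.75 · ln(1 − (4/3)·0.093750) = −0.75 · ln(0.875000) = −0.75 · (-0.133531) = 0.1001.

0.1001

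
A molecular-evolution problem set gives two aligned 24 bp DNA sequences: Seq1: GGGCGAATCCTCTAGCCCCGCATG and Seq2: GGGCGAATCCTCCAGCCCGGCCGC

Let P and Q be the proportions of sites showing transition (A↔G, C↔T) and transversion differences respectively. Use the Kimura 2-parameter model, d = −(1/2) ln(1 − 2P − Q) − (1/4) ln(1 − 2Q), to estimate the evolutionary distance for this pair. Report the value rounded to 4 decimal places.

0.2452

Mismatches occur at site 13 (T↔C, transition), site 19 (C↔G, transversion), site 22 (A↔C, transversion), site 23 (T↔G, transversion), site 24 (G↔C, transversion).
Of the 5 differences, 1 transition and 4 transversions over 24 sites: P = 1/24 = 0.041667, Q = 4/24 = 0.166667.
d = −0.5·ln(0.749999) − 0.25·ln(0.666666) = −0.5·(-0.287683) − 0.25·(-0.405466) = 0.2452.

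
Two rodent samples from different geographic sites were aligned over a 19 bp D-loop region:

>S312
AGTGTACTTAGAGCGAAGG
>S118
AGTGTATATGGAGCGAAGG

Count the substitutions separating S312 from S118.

3

Mismatches occur at site 7 (C/T), site 8 (T/A), site 10 (A/G).
That gives 3 mismatches out of 19 aligned sites, so the Hamming distance is 3.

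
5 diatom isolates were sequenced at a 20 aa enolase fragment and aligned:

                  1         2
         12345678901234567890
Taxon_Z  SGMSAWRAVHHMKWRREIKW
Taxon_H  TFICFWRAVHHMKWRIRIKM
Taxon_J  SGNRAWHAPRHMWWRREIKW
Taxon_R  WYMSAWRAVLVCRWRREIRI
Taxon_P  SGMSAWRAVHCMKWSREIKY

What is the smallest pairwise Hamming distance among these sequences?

Pairwise Hamming distances:
  Taxon_Z vs Taxon_H: 8
  Taxon_Z vs Taxon_J: 6
  Taxon_Z vs Taxon_R: 8
  Taxon_Z vs Taxon_P: 3
  Taxon_H vs Taxon_J: 12
  Taxon_H vs Taxon_R: 13
  Taxon_H vs Taxon_P: 10
  Taxon_J vs Taxon_R: 12
  Taxon_J vs Taxon_P: 9
  Taxon_R vs Taxon_P: 9
The smallest is 3, between Taxon_Z and Taxon_P.

3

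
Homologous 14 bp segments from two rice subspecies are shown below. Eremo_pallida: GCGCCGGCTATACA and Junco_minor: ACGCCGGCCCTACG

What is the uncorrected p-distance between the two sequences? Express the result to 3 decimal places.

0.286

Differing sites — 1:G/A; 9:T/C; 10:A/C; 14:A/G.
There are 4 differences over 14 sites, so p = 4/14 = 0.286.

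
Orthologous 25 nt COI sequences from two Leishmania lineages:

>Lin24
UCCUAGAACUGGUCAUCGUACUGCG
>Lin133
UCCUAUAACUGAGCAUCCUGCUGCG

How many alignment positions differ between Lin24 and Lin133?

5

The sequences differ at positions 6 (G/U), 12 (G/A), 13 (U/G), 18 (G/C), 20 (A/G).
That gives 5 mismatches out of 25 aligned sites, so the Hamming distance is 5.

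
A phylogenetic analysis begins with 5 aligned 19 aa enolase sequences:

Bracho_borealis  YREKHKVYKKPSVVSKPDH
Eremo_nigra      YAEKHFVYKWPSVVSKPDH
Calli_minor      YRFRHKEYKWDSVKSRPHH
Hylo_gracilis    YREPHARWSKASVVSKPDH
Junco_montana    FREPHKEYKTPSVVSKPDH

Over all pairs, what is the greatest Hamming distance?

Pairwise Hamming distances:
  Bracho_borealis vs Eremo_nigra: 3
  Bracho_borealis vs Calli_minor: 8
  Bracho_borealis vs Hylo_gracilis: 6
  Bracho_borealis vs Junco_montana: 4
  Eremo_nigra vs Calli_minor: 9
  Eremo_nigra vs Hylo_gracilis: 8
  Eremo_nigra vs Junco_montana: 6
  Calli_minor vs Hylo_gracilis: 11
  Calli_minor vs Junco_montana: 8
  Hylo_gracilis vs Junco_montana: 7
The largest is 11, between Calli_minor and Hylo_gracilis.

11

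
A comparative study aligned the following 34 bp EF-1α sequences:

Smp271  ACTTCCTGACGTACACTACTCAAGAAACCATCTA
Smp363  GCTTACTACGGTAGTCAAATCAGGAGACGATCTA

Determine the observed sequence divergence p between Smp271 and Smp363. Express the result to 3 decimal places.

0.353

The sequences differ at positions 1 (A/G), 5 (C/A), 8 (G/A), 9 (A/C), 10 (C/G), 14 (C/G), 15 (A/T), 17 (T/A), 19 (C/A), 23 (A/G), 26 (A/G), 29 (C/G).
There are 12 differences over 34 sites, so p = 12/34 = 0.353.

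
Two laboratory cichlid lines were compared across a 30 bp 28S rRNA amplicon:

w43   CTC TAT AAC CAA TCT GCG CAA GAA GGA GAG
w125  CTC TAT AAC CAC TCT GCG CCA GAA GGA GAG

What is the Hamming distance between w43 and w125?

2

Differing sites — 12:A/C; 20:A/C.
That gives 2 mismatches out of 30 aligned sites, so the Hamming distance is 2.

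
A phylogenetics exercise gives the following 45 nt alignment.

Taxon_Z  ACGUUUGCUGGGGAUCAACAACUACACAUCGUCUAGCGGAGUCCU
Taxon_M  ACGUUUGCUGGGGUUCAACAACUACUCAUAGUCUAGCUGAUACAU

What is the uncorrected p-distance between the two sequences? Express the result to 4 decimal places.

Differing sites — 14:A/U; 26:A/U; 30:C/A; 38:G/U; 41:G/U; 42:U/A; 44:C/A.
There are 7 differences over 45 sites, so p = 7/45 = 0.1556.

0.1556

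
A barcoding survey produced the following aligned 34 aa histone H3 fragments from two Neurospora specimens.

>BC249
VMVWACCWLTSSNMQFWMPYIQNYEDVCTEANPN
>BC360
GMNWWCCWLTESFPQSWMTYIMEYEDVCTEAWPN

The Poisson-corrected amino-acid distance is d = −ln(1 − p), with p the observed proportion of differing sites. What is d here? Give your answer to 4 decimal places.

Mismatches occur at site 1 (V↔G), site 3 (V↔N), site 5 (A↔W), site 11 (S↔E), site 13 (N↔F), site 14 (M↔P), site 16 (F↔S), site 19 (P↔T), site 22 (Q↔M), site 23 (N↔E), site 32 (N↔W).
p = 11/34 = 0.323529.
d = −ln(1 − 0.323529) = −ln(0.676471) = 0.3909.

0.3909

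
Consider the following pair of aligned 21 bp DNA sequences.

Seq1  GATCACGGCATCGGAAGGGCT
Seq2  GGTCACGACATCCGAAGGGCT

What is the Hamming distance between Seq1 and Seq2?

3

Differing sites — 2:A/G; 8:G/A; 13:G/C.
That gives 3 mismatches out of 21 aligned sites, so the Hamming distance is 3.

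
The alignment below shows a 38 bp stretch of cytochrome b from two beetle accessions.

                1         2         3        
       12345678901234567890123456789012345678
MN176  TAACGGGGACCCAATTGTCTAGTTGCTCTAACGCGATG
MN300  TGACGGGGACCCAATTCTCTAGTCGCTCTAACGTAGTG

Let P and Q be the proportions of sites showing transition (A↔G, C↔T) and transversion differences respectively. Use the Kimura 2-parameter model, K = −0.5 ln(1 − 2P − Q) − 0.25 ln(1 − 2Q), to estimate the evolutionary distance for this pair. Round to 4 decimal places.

0.1844

The sequences differ at positions 2 (A/G, transition), 17 (G/C, transversion), 24 (T/C, transition), 34 (C/T, transition), 35 (G/A, transition), 36 (A/G, transition).
Of the 6 differences, 5 transitions and 1 transversion over 38 sites: P = 5/38 = 0.131579, Q = 1/38 = 0.026316.
d = −0.5·ln(0.710526) − 0.25·ln(0.947368) = −0.5·(-0.341750) − 0.25·(-0.054068) = 0.1844.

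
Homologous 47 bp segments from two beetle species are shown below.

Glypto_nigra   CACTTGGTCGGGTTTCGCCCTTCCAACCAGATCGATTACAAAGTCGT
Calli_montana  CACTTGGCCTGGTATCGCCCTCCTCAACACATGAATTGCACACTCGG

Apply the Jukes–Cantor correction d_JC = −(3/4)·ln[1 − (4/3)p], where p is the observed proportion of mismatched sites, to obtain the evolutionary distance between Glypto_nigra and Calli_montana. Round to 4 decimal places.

The sequences differ at positions 8 (T/C), 10 (G/T), 14 (T/A), 22 (T/C), 24 (C/T), 25 (A/C), 27 (C/A), 30 (G/C), 33 (C/G), 34 (G/A), 38 (A/G), 41 (A/C), 43 (G/C), 47 (T/G).
p = 14/47 = 0.297872.
d = −0.75 · ln(1 − (4/3)·0.297872) = −0.75 · ln(0.602837) = −0.75 · (-0.506108) = 0.3796.

0.3796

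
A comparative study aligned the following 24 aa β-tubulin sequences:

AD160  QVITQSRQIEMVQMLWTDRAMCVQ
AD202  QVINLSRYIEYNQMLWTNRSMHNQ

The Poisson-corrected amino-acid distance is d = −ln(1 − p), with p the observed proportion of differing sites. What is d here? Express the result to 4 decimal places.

0.4700

Mismatches occur at site 4 (T↔N), site 5 (Q↔L), site 8 (Q↔Y), site 11 (M↔Y), site 12 (V↔N), site 18 (D↔N), site 20 (A↔S), site 22 (C↔H), site 23 (V↔N).
p = 9/24 = 0.375000.
d = −ln(1 − 0.375000) = −ln(0.625000) = 0.4700.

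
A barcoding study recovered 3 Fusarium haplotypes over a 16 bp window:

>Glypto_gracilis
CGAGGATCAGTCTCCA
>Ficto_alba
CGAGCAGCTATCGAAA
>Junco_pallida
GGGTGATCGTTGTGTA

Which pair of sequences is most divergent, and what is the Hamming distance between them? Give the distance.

11

Pairwise Hamming distances:
  Glypto_gracilis vs Ficto_alba: 7
  Glypto_gracilis vs Junco_pallida: 8
  Ficto_alba vs Junco_pallida: 11
The largest is 11, between Ficto_alba and Junco_pallida.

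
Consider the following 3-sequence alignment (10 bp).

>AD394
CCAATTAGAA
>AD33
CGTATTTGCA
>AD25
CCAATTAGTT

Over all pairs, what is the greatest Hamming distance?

Pairwise Hamming distances:
  AD394 vs AD33: 4
  AD394 vs AD25: 2
  AD33 vs AD25: 5
The largest is 5, between AD33 and AD25.

5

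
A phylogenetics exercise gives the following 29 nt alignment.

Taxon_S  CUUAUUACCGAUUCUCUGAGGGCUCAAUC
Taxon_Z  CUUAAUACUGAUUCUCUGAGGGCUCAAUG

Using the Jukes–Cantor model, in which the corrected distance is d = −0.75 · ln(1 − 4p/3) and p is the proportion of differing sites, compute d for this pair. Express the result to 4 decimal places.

0.1113

Mismatches occur at site 5 (U→A), site 9 (C→U), site 29 (C→G).
p = 3/29 = 0.103448.
d = −0.75 · ln(1 − (4/3)·0.103448) = −0.75 · ln(0.862069) = −0.75 · (-0.148420) = 0.1113.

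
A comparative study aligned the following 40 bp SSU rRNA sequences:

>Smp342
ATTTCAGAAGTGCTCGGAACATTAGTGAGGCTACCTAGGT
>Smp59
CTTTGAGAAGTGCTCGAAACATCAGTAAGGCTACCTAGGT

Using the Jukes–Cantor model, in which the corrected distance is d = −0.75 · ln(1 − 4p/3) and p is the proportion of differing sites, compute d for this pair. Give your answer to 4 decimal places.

0.1367

Differing sites — 1:A/C; 5:C/G; 17:G/A; 23:T/C; 27:G/A.
p = 5/40 = 0.125000.
d = −0.75 · ln(1 − (4/3)·0.125000) = −0.75 · ln(0.833333) = −0.75 · (-0.182322) = 0.1367.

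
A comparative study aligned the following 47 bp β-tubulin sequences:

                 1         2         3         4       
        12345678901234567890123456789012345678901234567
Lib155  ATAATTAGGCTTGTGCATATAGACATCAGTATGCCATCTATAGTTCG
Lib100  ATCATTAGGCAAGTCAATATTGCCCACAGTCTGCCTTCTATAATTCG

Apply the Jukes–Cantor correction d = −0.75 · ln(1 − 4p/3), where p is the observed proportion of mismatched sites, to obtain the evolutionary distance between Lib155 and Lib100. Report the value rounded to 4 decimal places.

0.3121

Differing sites — 3:A/C; 11:T/A; 12:T/A; 15:G/C; 16:C/A; 21:A/T; 23:A/C; 25:A/C; 26:T/A; 31:A/C; 36:A/T; 43:G/A.
p = 12/47 = 0.255319.
d = −0.75 · ln(1 − (4/3)·0.255319) = −0.75 · ln(0.659575) = −0.75 · (-0.416160) = 0.3121.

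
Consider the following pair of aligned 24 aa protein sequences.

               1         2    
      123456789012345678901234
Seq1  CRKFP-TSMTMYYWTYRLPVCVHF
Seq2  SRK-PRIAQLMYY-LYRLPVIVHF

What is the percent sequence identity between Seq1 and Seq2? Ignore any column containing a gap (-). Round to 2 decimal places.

Excluding the 3 gap columns leaves 21 comparable sites.
The sequences differ at positions 1 (C/S), 7 (T/I), 8 (S/A), 9 (M/Q), 10 (T/L), 15 (T/L), 21 (C/I).
14 of the 21 comparable sites match, so the percent identity is 14/21 × 100 = 66.67%.

66.67%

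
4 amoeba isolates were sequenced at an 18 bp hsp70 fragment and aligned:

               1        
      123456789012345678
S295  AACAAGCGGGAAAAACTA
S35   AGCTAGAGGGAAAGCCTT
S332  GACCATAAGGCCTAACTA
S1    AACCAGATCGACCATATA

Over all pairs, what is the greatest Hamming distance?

11

Pairwise Hamming distances:
  S295 vs S35: 6
  S295 vs S332: 8
  S295 vs S1: 8
  S35 vs S332: 11
  S35 vs S1: 10
  S332 vs S1: 8
The largest is 11, between S35 and S332.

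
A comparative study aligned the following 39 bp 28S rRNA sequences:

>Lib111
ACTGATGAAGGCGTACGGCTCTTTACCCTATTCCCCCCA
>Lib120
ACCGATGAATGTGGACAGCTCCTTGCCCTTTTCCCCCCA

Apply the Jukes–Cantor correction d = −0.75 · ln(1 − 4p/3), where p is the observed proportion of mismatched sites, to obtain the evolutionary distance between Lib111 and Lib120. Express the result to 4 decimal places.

0.2396

The sequences differ at positions 3 (T/C), 10 (G/T), 12 (C/T), 14 (T/G), 17 (G/A), 22 (T/C), 25 (A/G), 30 (A/T).
p = 8/39 = 0.205128.
d = −0.75 · ln(1 − (4/3)·0.205128) = −0.75 · ln(0.726496) = −0.75 · (-0.319522) = 0.2396.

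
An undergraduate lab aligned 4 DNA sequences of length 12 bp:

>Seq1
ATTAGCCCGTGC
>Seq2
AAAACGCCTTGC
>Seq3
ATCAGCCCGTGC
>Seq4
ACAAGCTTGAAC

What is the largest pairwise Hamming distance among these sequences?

Pairwise Hamming distances:
  Seq1 vs Seq2: 5
  Seq1 vs Seq3: 1
  Seq1 vs Seq4: 6
  Seq2 vs Seq3: 5
  Seq2 vs Seq4: 8
  Seq3 vs Seq4: 6
The largest is 8, between Seq2 and Seq4.

8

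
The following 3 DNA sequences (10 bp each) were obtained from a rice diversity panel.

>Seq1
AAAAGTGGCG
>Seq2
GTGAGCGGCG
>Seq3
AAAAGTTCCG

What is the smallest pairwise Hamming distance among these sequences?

Pairwise Hamming distances:
  Seq1 vs Seq2: 4
  Seq1 vs Seq3: 2
  Seq2 vs Seq3: 6
The smallest is 2, between Seq1 and Seq3.

2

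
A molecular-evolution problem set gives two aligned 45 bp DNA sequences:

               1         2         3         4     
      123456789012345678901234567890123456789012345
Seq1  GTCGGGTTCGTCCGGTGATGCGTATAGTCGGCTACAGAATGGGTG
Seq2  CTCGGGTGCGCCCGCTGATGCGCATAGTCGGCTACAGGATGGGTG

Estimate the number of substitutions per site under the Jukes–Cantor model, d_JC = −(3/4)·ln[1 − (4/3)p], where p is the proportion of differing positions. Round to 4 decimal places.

Mismatches occur at site 1 (G↔C), site 8 (T↔G), site 11 (T↔C), site 15 (G↔C), site 23 (T↔C), site 38 (A↔G).
p = 6/45 = 0.133333.
d = −0.75 · ln(1 − (4/3)·0.133333) = −0.75 · ln(0.822223) = −0.75 · (-0.195744) = 0.1468.

0.1468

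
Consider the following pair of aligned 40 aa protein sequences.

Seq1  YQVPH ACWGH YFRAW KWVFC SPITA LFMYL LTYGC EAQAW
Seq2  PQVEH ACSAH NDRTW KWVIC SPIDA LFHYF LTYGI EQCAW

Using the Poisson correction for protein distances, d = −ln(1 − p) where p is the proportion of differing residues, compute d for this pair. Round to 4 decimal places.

0.4308

The sequences differ at positions 1 (Y/P), 4 (P/E), 8 (W/S), 9 (G/A), 11 (Y/N), 12 (F/D), 14 (A/T), 19 (F/I), 24 (T/D), 28 (M/H), 30 (L/F), 35 (C/I), 37 (A/Q), 38 (Q/C).
p = 14/40 = 0.350000.
d = −ln(1 − 0.350000) = −ln(0.650000) = 0.4308.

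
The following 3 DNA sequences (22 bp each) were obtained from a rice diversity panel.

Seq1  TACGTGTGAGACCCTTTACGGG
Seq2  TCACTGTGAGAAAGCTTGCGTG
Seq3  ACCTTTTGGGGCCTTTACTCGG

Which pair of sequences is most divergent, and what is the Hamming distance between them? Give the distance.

15

Pairwise Hamming distances:
  Seq1 vs Seq2: 9
  Seq1 vs Seq3: 11
  Seq2 vs Seq3: 15
The largest is 15, between Seq2 and Seq3.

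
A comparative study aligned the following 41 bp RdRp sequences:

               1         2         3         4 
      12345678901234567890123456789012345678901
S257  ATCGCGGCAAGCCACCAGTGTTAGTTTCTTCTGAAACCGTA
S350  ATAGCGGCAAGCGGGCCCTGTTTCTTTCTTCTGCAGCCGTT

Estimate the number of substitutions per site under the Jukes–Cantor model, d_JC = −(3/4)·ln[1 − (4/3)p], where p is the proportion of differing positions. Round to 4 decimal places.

0.3321

The sequences differ at positions 3 (C/A), 13 (C/G), 14 (A/G), 15 (C/G), 17 (A/C), 18 (G/C), 23 (A/T), 24 (G/C), 34 (A/C), 36 (A/G), 41 (A/T).
p = 11/41 = 0.268293.
d = −0.75 · ln(1 − (4/3)·0.268293) = −0.75 · ln(0.642276) = −0.75 · (-0.442737) = 0.3321.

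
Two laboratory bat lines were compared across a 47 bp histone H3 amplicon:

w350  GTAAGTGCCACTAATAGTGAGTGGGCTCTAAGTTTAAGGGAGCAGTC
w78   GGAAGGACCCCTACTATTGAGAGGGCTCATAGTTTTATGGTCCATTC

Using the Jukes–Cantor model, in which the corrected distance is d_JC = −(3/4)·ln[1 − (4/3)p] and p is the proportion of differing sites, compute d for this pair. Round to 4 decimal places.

0.3796

The sequences differ at positions 2 (T/G), 6 (T/G), 7 (G/A), 10 (A/C), 14 (A/C), 17 (G/T), 22 (T/A), 29 (T/A), 30 (A/T), 36 (A/T), 38 (G/T), 41 (A/T), 42 (G/C), 45 (G/T).
p = 14/47 = 0.297872.
d = −0.75 · ln(1 − (4/3)·0.297872) = −0.75 · ln(0.602837) = −0.75 · (-0.506108) = 0.3796.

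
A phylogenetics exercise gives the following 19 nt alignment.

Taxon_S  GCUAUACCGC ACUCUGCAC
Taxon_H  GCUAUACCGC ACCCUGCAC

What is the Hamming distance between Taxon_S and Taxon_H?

1

A single mismatch occurs at site 13 (U→C).
That gives 1 mismatch out of 19 aligned sites, so the Hamming distance is 1.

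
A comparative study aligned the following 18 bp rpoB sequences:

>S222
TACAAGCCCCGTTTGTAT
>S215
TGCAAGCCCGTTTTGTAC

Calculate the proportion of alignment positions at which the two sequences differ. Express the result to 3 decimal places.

0.222

The sequences differ at positions 2 (A/G), 10 (C/G), 11 (G/T), 18 (T/C).
There are 4 differences over 18 sites, so p = 4/18 = 0.222.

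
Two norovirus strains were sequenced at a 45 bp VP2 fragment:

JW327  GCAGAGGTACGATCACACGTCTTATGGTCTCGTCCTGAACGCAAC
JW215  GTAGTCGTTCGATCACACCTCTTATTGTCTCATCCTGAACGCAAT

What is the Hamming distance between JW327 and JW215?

8

Mismatches occur at site 2 (C↔T), site 5 (A↔T), site 6 (G↔C), site 9 (A↔T), site 19 (G↔C), site 26 (G↔T), site 32 (G↔A), site 45 (C↔T).
That gives 8 mismatches out of 45 aligned sites, so the Hamming distance is 8.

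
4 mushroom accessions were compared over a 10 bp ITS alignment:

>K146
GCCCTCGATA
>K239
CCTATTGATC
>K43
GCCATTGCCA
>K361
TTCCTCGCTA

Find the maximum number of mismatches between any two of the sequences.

7

Pairwise Hamming distances:
  K146 vs K239: 5
  K146 vs K43: 4
  K146 vs K361: 3
  K239 vs K43: 5
  K239 vs K361: 7
  K43 vs K361: 5
The largest is 7, between K239 and K361.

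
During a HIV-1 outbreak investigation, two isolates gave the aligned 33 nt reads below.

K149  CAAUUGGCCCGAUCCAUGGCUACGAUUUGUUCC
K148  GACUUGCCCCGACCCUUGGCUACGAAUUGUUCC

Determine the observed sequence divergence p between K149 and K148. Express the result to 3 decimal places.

0.182

Differing sites — 1:C/G; 3:A/C; 7:G/C; 13:U/C; 16:A/U; 26:U/A.
There are 6 differences over 33 sites, so p = 6/33 = 0.182.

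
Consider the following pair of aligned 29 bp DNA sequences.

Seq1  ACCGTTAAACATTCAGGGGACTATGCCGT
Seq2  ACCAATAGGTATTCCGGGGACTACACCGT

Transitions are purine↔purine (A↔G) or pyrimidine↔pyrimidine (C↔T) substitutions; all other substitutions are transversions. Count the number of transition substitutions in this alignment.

Differing sites — 4:G/A (Ti); 5:T/A (Tv); 8:A/G (Ti); 9:A/G (Ti); 10:C/T (Ti); 15:A/C (Tv); 24:T/C (Ti); 25:G/A (Ti).
Of the 8 differences, 6 transitions and 2 transversions, so the answer is 6.

6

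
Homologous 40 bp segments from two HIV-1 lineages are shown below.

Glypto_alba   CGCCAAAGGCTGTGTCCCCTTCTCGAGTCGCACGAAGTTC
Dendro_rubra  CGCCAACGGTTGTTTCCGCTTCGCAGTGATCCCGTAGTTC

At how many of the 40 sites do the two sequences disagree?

Mismatches occur at site 7 (A/C), site 10 (C/T), site 14 (G/T), site 18 (C/G), site 23 (T/G), site 25 (G/A), site 26 (A/G), site 27 (G/T), site 28 (T/G), site 29 (C/A), site 30 (G/T), site 32 (A/C), site 35 (A/T).
That gives 13 mismatches out of 40 aligned sites, so the Hamming distance is 13.

13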